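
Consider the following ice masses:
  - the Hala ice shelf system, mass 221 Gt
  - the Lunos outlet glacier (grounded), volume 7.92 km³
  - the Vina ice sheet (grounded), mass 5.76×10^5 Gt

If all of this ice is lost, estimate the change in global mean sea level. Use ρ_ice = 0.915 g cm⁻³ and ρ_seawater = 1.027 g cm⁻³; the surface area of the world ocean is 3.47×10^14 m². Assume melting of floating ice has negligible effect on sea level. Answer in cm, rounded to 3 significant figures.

The Hala ice shelf system is floating and already displaces its own weight of water, so its melt adds essentially nothing to sea level.
Lunos: 7.92 km³ × (915/1027) = 7.056 km³ of water.
Vina: 5.76×10^5 Gt = 5.760×10^17 kg; dividing by ρ_w = 1.027 g cm⁻³ = 1027 kg m⁻³ gives 5.609×10^14 m³ of water.
Total added water ≈ 5.609×10^14 m³ over 3.47×10^14 m² → Δh = 1.62 m = 162 cm.

≈ 162 cm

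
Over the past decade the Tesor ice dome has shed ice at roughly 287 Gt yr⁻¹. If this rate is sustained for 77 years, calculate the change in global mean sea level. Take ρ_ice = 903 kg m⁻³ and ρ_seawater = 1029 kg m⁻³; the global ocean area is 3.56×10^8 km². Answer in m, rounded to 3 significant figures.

≈ 0.0603 m

Total mass lost = 287 Gt/yr × 77 yr = 2.210×10^4 Gt = 2.210×10^16 kg.
ρ_w = 1029 kg m⁻³, so water volume = 2.210×10^16 / 1029 = 2.148×10^13 m³.
Δh = 2.148×10^13 / 3.56×10^14 = 0.0603 m.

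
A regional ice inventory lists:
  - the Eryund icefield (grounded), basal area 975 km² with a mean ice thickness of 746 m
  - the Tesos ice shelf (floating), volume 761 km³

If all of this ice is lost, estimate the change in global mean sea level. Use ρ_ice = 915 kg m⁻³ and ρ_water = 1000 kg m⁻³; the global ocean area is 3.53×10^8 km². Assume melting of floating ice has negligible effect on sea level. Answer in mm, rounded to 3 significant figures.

Eryund: ice volume = 975 km² × 746 m = 727.4 km³; 727.4 × (915/1000) = 665.5 km³ of water.
The Tesos ice shelf is floating and already displaces its own weight of water, so its melt adds essentially nothing to sea level.
Total added water ≈ 6.655×10^11 m³ over 3.53×10^14 m² → Δh = 1.89×10^-3 m = 1.89 mm.

≈ 1.89 mm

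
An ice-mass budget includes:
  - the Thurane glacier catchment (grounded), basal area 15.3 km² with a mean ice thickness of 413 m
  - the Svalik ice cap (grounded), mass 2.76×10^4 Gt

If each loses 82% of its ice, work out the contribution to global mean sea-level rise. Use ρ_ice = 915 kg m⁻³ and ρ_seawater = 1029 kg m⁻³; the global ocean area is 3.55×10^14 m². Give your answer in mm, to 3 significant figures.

Thurane: ice volume = 15.3 km² × 413 m = 6.319 km³; 0.82 × 6.319 × (915/1029) = 4.607 km³ of water.
Svalik: 0.82 × 2.76×10^4 Gt = 2.263×10^16 kg; dividing by ρ_w = 1029 kg m⁻³ gives 2.199×10^13 m³ of water.
Total added water ≈ 2.200×10^13 m³ over 3.55×10^14 m² → Δh = 0.0620 m = 62.0 mm.

≈ 62.0 mm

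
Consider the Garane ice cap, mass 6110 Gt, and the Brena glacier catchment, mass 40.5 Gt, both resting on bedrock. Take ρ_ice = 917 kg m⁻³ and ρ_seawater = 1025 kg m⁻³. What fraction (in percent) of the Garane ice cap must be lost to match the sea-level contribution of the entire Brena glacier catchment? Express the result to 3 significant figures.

Equal sea-level rise means equal mass of meltwater, i.e. equal mass of ice lost.
Ice mass of Brena: 4.050×10^13 kg; ice mass of Garane: 6.110×10^15 kg.
Fraction required = 4.050×10^13 / 6.110×10^15 = 6.63×10^-3 → 0.663 %.

≈ 0.663 %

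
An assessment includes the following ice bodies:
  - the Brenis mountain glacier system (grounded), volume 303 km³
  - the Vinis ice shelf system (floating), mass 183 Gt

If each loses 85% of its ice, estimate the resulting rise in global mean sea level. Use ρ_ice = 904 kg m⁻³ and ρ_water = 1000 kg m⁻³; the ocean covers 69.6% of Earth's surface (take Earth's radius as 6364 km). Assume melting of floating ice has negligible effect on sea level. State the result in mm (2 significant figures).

≈ 0.66 mm

Brenis: 0.85 × 303 km³ × (904/1000) = 232.8 km³ of water.
The Vinis ice shelf system is floating and already displaces its own weight of water, so its melt adds essentially nothing to sea level.
Total added water ≈ 2.328×10^11 m³ over 3.54×10^14 m² → Δh = 6.57×10^-4 m = 0.66 mm.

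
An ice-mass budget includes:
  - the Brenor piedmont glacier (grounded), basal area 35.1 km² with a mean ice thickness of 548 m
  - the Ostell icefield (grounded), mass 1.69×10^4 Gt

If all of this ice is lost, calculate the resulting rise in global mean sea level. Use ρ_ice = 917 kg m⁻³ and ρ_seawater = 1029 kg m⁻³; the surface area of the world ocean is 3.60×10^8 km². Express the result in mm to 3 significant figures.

≈ 45.7 mm

Brenor: ice volume = 35.1 km² × 548 m = 19.23 km³; 19.23 × (917/1029) = 17.14 km³ of water.
Ostell: 1.69×10^4 Gt = 1.690×10^16 kg; dividing by ρ_w = 1029 kg m⁻³ gives 1.642×10^13 m³ of water.
Total added water ≈ 1.644×10^13 m³ over 3.60×10^14 m² → Δh = 0.0457 m = 45.7 mm.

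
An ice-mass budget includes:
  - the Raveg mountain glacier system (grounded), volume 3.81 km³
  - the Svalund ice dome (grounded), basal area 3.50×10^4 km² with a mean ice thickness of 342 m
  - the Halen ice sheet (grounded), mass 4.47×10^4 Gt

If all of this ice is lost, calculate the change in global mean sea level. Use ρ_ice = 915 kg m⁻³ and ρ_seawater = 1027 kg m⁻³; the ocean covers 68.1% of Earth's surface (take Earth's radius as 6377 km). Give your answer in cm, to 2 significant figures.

≈ 16 cm

Raveg: 3.81 km³ × (915/1027) = 3.394 km³ of water.
Svalund: ice volume = 3.50×10^4 km² × 342 m = 1.197×10^4 km³; 1.197×10^4 × (915/1027) = 1.066×10^4 km³ of water.
Halen: 4.47×10^4 Gt = 4.470×10^16 kg; dividing by ρ_w = 1027 kg m⁻³ gives 4.352×10^13 m³ of water.
Total added water ≈ 5.419×10^13 m³ over 3.48×10^14 m² → Δh = 0.156 m = 16 cm.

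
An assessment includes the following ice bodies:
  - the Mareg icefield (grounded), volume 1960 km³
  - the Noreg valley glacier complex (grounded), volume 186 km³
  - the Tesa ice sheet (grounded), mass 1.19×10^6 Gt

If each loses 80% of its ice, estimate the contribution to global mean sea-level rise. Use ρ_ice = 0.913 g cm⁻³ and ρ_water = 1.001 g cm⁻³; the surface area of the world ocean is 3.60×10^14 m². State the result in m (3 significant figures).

≈ 2.65 m

Mareg: 0.8 × 1960 km³ × (913/1001) = 1430 km³ of water.
Noreg: 0.8 × 186 km³ × (913/1001) = 135.7 km³ of water.
Tesa: 0.8 × 1.19×10^6 Gt = 9.520×10^17 kg; dividing by ρ_w = 1.001 g cm⁻³ = 1001 kg m⁻³ gives 9.510×10^14 m³ of water.
Total added water ≈ 9.526×10^14 m³ over 3.60×10^14 m² → Δh = 2.65 m.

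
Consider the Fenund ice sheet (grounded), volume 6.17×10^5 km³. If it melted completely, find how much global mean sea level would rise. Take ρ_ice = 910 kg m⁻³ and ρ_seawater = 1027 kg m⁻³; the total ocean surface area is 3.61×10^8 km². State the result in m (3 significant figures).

≈ 1.51 m

Fenund: 6.17×10^5 km³ × (910/1027) = 5.467×10^5 km³ of water.
Spread over 3.61×10^14 m² of ocean, Δh = 5.467×10^14 / 3.61×10^14 = 1.51 m.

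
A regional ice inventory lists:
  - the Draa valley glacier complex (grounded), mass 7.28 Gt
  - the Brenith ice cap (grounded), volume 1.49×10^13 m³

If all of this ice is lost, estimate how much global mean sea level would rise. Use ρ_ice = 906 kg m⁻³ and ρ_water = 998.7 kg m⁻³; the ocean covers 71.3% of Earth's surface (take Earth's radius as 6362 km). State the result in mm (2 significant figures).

≈ 37 mm

Draa: 7.28 Gt = 7.280×10^12 kg; dividing by ρ_w = 998.7 kg m⁻³ gives 7.289×10^9 m³ of water.
Brenith: 1.49×10^13 m³ × (906/998.7) = 1.352×10^13 m³ of water.
Total added water ≈ 1.352×10^13 m³ over 3.63×10^14 m² → Δh = 0.0373 m = 37 mm.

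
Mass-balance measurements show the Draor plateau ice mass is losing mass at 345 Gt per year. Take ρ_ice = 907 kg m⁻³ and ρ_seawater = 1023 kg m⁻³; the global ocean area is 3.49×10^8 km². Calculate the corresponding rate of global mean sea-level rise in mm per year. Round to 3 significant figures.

ρ_w = 1023 kg m⁻³. Annual water volume added = 345 Gt / ρ_w = 3.450×10^14 kg / 1023 kg m⁻³ = 3.372×10^11 m³.
Δh per year = 3.372×10^11 / 3.49×10^14 = 9.66×10^-4 m = 0.966 mm.

≈ 0.966 mm/yr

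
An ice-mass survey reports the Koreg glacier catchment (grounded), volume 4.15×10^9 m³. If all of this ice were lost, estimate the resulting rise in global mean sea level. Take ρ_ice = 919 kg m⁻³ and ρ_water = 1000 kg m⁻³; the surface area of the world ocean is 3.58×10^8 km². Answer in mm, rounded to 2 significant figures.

Koreg: 4.15×10^9 m³ × (919/1000) = 3.814×10^9 m³ of water.
Spread over 3.58×10^14 m² of ocean, Δh = 3.814×10^9 / 3.58×10^14 = 1.07×10^-5 m = 0.011 mm.

≈ 0.011 mm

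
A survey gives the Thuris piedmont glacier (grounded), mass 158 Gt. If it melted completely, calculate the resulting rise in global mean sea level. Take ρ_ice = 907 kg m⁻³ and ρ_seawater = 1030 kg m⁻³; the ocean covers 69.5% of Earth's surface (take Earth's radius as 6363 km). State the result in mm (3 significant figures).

≈ 0.434 mm

Thuris: 158 Gt = 1.580×10^14 kg; dividing by ρ_w = 1030 kg m⁻³ gives 1.534×10^11 m³ of water.
Spread over 3.54×10^14 m² of ocean, Δh = 1.534×10^11 / 3.54×10^14 = 4.34×10^-4 m = 0.434 mm.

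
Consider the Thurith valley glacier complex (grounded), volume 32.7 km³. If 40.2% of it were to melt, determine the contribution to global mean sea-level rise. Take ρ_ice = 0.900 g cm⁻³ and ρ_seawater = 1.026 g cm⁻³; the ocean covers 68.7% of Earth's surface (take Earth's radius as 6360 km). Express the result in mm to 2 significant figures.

Thurith: 0.402 × 32.7 km³ × (900/1026) = 11.53 km³ of water.
Spread over 3.49×10^14 m² of ocean, Δh = 1.153×10^10 / 3.49×10^14 = 3.30×10^-5 m = 0.033 mm.

≈ 0.033 mm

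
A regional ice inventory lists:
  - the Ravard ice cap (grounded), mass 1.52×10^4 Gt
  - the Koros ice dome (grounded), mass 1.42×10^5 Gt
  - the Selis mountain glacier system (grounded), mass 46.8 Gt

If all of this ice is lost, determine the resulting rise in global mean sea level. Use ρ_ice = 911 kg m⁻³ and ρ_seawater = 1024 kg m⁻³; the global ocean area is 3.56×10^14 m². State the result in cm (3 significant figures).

≈ 43.1 cm

Ravard: 1.52×10^4 Gt = 1.520×10^16 kg; dividing by ρ_w = 1024 kg m⁻³ gives 1.484×10^13 m³ of water.
Koros: 1.42×10^5 Gt = 1.420×10^17 kg; dividing by ρ_w = 1024 kg m⁻³ gives 1.387×10^14 m³ of water.
Selis: 46.8 Gt = 4.680×10^13 kg; dividing by ρ_w = 1024 kg m⁻³ gives 4.570×10^10 m³ of water.
Total added water ≈ 1.536×10^14 m³ over 3.56×10^14 m² → Δh = 0.431 m = 43.1 cm.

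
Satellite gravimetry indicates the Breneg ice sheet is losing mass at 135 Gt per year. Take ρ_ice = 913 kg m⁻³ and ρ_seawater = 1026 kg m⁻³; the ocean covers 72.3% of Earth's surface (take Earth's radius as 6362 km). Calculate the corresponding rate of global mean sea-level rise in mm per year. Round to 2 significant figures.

≈ 0.36 mm/yr

ρ_w = 1026 kg m⁻³. Annual water volume added = 135 Gt / ρ_w = 1.350×10^14 kg / 1026 kg m⁻³ = 1.316×10^11 m³.
Δh per year = 1.316×10^11 / 3.68×10^14 = 3.58×10^-4 m = 0.36 mm.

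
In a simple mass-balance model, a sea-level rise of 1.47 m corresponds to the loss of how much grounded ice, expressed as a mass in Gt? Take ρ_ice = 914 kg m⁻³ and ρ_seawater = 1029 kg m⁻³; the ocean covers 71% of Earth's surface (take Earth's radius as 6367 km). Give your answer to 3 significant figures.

Required water volume = Δh × A = 1.47 m × 3.62×10^14 m² = 5.317×10^14 m³.
ρ_w = 1029 kg m⁻³, so the mass of water = 5.317×10^14 m³ × 1029 kg m⁻³ = 5.471×10^17 kg = 5.47×10^5 Gt (and the same mass of ice, by conservation).

≈ 5.47×10^5 Gt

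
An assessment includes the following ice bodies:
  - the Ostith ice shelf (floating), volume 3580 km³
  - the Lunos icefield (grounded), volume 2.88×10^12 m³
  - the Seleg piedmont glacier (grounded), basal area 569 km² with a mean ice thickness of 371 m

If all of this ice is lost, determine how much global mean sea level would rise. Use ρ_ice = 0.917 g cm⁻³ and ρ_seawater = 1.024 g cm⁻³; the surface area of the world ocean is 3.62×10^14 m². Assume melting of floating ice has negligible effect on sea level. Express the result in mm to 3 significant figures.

≈ 7.65 mm

The Ostith ice shelf is floating and already displaces its own weight of water, so its melt adds essentially nothing to sea level.
Lunos: 2.88×10^12 m³ × (917/1024) = 2.579×10^12 m³ of water.
Seleg: ice volume = 569 km² × 371 m = 211.1 km³; 211.1 × (917/1024) = 189.0 km³ of water.
Total added water ≈ 2.768×10^12 m³ over 3.62×10^14 m² → Δh = 7.65×10^-3 m = 7.65 mm.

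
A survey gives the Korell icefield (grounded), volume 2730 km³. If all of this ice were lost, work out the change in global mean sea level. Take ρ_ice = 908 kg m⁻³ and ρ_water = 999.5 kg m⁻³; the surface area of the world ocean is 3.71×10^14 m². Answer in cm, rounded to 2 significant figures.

≈ 0.67 cm

Korell: 2730 km³ × (908/999.5) = 2480 km³ of water.
Spread over 3.71×10^14 m² of ocean, Δh = 2.480×10^12 / 3.71×10^14 = 6.68×10^-3 m = 0.67 cm.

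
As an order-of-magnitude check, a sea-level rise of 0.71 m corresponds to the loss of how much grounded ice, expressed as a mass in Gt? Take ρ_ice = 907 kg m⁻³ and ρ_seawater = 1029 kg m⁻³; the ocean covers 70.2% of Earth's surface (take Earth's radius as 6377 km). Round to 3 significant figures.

Required water volume = Δh × A = 0.71 m × 3.59×10^14 m² = 2.547×10^14 m³.
ρ_w = 1029 kg m⁻³, so the mass of water = 2.547×10^14 m³ × 1029 kg m⁻³ = 2.621×10^17 kg = 2.62×10^5 Gt (and the same mass of ice, by conservation).

≈ 2.62×10^5 Gt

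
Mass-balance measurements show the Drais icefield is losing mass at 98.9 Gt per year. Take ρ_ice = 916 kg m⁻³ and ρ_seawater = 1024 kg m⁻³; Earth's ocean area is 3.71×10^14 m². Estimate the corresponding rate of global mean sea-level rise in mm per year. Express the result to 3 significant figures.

ρ_w = 1024 kg m⁻³. Annual water volume added = 98.9 Gt / ρ_w = 9.890×10^13 kg / 1024 kg m⁻³ = 9.658×10^10 m³.
Δh per year = 9.658×10^10 / 3.71×10^14 = 2.60×10^-4 m = 0.260 mm.

≈ 0.260 mm/yr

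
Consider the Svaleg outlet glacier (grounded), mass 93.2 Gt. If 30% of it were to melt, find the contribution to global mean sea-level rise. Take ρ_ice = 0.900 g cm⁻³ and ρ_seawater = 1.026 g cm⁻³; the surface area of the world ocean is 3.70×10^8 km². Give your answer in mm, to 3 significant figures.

Svaleg: 0.3 × 93.2 Gt = 2.796×10^13 kg; dividing by ρ_w = 1.026 g cm⁻³ = 1026 kg m⁻³ gives 2.725×10^10 m³ of water.
Spread over 3.70×10^14 m² of ocean, Δh = 2.725×10^10 / 3.70×10^14 = 7.37×10^-5 m = 0.0737 mm.

≈ 0.0737 mm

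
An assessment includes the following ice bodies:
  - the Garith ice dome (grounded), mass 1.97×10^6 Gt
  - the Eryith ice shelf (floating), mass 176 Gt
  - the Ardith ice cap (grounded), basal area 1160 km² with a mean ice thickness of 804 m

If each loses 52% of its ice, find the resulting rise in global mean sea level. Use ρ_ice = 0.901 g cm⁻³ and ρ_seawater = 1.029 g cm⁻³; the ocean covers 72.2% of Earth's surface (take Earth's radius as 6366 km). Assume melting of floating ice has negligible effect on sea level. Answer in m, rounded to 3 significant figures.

≈ 2.71 m

Garith: 0.52 × 1.97×10^6 Gt = 1.024×10^18 kg; dividing by ρ_w = 1.029 g cm⁻³ = 1029 kg m⁻³ gives 9.955×10^14 m³ of water.
The Eryith ice shelf is floating and already displaces its own weight of water, so its melt adds essentially nothing to sea level.
Ardith: ice volume = 1160 km² × 804 m = 932.6 km³; 0.52 × 932.6 × (901/1029) = 424.6 km³ of water.
Total added water ≈ 9.960×10^14 m³ over 3.68×10^14 m² → Δh = 2.71 m.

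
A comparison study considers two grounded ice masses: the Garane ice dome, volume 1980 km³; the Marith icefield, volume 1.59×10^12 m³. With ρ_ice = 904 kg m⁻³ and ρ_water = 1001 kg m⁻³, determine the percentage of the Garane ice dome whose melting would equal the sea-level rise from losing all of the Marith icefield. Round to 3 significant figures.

≈ 80.3 %

Equal sea-level rise means equal mass of meltwater, i.e. equal mass of ice lost.
Ice mass of Marith: 1.437×10^15 kg; ice mass of Garane: 1.790×10^15 kg.
Fraction required = 1.437×10^15 / 1.790×10^15 = 0.803 → 80.3 %.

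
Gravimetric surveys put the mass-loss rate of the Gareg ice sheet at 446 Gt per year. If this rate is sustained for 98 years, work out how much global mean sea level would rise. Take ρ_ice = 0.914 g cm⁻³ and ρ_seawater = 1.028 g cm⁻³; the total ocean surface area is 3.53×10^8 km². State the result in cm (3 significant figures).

≈ 12.0 cm

Total mass lost = 446 Gt/yr × 98 yr = 4.371×10^4 Gt = 4.371×10^16 kg.
ρ_w = 1.028 g cm⁻³ = 1028 kg m⁻³, so water volume = 4.371×10^16 / 1028 = 4.252×10^13 m³.
Δh = 4.252×10^13 / 3.53×10^14 = 0.120 m = 12.0 cm.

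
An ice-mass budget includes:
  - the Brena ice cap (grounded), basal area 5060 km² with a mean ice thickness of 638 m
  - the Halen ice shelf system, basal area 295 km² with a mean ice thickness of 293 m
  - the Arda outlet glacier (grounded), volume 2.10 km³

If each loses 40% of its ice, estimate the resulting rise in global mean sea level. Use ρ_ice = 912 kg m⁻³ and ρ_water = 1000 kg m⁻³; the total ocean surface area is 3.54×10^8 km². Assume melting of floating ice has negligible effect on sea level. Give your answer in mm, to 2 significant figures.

≈ 3.3 mm

Brena: ice volume = 5060 km² × 638 m = 3228 km³; 0.4 × 3228 × (912/1000) = 1178 km³ of water.
The Halen ice shelf system is floating and already displaces its own weight of water, so its melt adds essentially nothing to sea level.
Arda: 0.4 × 2.10 km³ × (912/1000) = 0.7661 km³ of water.
Total added water ≈ 1.178×10^12 m³ over 3.54×10^14 m² → Δh = 3.33×10^-3 m = 3.3 mm.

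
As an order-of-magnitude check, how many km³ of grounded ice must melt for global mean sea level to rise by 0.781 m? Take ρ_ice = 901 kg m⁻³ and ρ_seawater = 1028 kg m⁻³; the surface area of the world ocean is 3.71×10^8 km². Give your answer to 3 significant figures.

≈ 3.31×10^5 km³

Required water volume = Δh × A = 0.781 m × 3.71×10^14 m² = 2.898×10^14 m³ = 2.898×10^5 km³.
Ice volume = water volume × ρ_w/ρ_ice = 2.898×10^5 × 1028/901 = 3.31×10^5 km³.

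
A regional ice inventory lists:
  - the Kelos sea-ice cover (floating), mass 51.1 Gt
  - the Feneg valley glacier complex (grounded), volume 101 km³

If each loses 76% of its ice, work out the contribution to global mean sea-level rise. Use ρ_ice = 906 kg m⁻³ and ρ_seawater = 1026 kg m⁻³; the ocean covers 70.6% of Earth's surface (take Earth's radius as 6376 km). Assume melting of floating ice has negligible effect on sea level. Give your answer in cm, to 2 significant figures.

≈ 0.019 cm

The Kelos sea-ice cover is floating and already displaces its own weight of water, so its melt adds essentially nothing to sea level.
Feneg: 0.76 × 101 km³ × (906/1026) = 67.78 km³ of water.
Total added water ≈ 6.778×10^10 m³ over 3.61×10^14 m² → Δh = 1.88×10^-4 m = 0.019 cm.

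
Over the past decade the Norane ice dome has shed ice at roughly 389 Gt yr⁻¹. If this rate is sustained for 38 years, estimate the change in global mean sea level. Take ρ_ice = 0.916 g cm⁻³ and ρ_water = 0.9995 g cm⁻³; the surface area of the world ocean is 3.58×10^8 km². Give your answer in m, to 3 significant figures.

Total mass lost = 389 Gt/yr × 38 yr = 1.478×10^4 Gt = 1.478×10^16 kg.
ρ_w = 0.9995 g cm⁻³ = 999.5 kg m⁻³, so water volume = 1.478×10^16 / 999.5 = 1.479×10^13 m³.
Δh = 1.479×10^13 / 3.58×10^14 = 0.0413 m.

≈ 0.0413 m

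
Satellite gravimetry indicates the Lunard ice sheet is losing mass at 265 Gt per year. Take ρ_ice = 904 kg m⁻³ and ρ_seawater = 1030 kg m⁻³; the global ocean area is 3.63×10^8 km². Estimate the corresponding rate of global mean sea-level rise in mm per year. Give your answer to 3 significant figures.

≈ 0.709 mm/yr

ρ_w = 1030 kg m⁻³. Annual water volume added = 265 Gt / ρ_w = 2.650×10^14 kg / 1030 kg m⁻³ = 2.573×10^11 m³.
Δh per year = 2.573×10^11 / 3.63×10^14 = 7.09×10^-4 m = 0.709 mm.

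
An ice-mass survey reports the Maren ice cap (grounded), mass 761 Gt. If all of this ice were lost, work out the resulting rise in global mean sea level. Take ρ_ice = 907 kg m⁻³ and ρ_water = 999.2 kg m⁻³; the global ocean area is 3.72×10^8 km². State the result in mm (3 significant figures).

≈ 2.05 mm

Maren: 761 Gt = 7.610×10^14 kg; dividing by ρ_w = 999.2 kg m⁻³ gives 7.616×10^11 m³ of water.
Spread over 3.72×10^14 m² of ocean, Δh = 7.616×10^11 / 3.72×10^14 = 2.05×10^-3 m = 2.05 mm.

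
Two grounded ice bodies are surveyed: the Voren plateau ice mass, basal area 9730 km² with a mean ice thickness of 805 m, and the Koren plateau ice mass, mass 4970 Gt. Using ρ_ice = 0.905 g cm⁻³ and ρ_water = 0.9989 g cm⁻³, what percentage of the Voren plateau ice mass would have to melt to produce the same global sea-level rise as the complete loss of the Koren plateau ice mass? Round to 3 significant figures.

Equal sea-level rise means equal mass of meltwater, i.e. equal mass of ice lost.
Ice mass of Koren: 4.970×10^15 kg; ice mass of Voren: 7.089×10^15 kg.
Fraction required = 4.970×10^15 / 7.089×10^15 = 0.701 → 70.1 %.

≈ 70.1 %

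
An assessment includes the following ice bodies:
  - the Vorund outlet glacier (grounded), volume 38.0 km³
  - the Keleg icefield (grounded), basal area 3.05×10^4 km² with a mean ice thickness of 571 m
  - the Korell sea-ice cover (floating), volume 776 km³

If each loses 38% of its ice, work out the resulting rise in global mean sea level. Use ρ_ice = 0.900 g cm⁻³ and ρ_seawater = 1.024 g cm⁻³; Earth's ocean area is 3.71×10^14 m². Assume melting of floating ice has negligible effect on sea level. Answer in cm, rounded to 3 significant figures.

≈ 1.57 cm

Vorund: 0.38 × 38.0 km³ × (900/1024) = 12.69 km³ of water.
Keleg: ice volume = 3.05×10^4 km² × 571 m = 1.742×10^4 km³; 0.38 × 1.742×10^4 × (900/1024) = 5817 km³ of water.
The Korell sea-ice cover is floating and already displaces its own weight of water, so its melt adds essentially nothing to sea level.
Total added water ≈ 5.829×10^12 m³ over 3.71×10^14 m² → Δh = 0.0157 m = 1.57 cm.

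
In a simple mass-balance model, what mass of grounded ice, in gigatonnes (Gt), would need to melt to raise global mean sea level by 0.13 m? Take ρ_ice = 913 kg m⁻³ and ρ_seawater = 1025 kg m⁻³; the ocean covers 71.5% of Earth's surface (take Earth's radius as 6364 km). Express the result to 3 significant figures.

Required water volume = Δh × A = 0.13 m × 3.64×10^14 m² = 4.731×10^13 m³.
ρ_w = 1025 kg m⁻³, so the mass of water = 4.731×10^13 m³ × 1025 kg m⁻³ = 4.849×10^16 kg = 4.85×10^4 Gt (and the same mass of ice, by conservation).

≈ 4.85×10^4 Gt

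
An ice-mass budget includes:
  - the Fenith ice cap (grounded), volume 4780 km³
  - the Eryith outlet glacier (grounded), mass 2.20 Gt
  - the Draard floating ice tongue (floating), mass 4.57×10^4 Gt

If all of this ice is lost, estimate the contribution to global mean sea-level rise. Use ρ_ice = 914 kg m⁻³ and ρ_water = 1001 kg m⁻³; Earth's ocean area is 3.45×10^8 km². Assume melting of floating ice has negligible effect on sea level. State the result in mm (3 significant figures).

Fenith: 4780 km³ × (914/1001) = 4365 km³ of water.
Eryith: 2.20 Gt = 2.200×10^12 kg; dividing by ρ_w = 1001 kg m⁻³ gives 2.198×10^9 m³ of water.
The Draard floating ice tongue is floating and already displaces its own weight of water, so its melt adds essentially nothing to sea level.
Total added water ≈ 4.367×10^12 m³ over 3.45×10^14 m² → Δh = 0.0127 m = 12.7 mm.

≈ 12.7 mm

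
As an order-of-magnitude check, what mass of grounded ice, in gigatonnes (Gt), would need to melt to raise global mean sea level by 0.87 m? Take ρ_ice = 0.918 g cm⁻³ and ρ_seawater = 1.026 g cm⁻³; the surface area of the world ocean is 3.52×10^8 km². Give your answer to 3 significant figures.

Required water volume = Δh × A = 0.87 m × 3.52×10^14 m² = 3.062×10^14 m³.
ρ_w = 1.026 g cm⁻³ = 1026 kg m⁻³, so the mass of water = 3.062×10^14 m³ × 1026 kg m⁻³ = 3.142×10^17 kg = 3.14×10^5 Gt (and the same mass of ice, by conservation).

≈ 3.14×10^5 Gt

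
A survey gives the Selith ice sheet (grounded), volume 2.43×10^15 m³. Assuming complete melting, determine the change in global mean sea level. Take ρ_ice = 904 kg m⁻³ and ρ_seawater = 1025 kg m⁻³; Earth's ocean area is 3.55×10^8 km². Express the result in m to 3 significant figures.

≈ 6.04 m

Selith: 2.43×10^15 m³ × (904/1025) = 2.143×10^15 m³ of water.
Spread over 3.55×10^14 m² of ocean, Δh = 2.143×10^15 / 3.55×10^14 = 6.04 m.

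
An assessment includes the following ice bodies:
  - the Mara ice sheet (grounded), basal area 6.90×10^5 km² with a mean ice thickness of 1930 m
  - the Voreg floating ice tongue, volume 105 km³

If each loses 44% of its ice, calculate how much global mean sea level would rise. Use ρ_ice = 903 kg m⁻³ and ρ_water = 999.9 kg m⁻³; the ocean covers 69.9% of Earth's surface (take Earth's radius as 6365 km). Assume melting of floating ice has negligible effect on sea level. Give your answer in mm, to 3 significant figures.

≈ 1490 mm

Mara: ice volume = 6.90×10^5 km² × 1930 m = 1.332×10^6 km³; 0.44 × 1.332×10^6 × (903/999.9) = 5.292×10^5 km³ of water.
The Voreg floating ice tongue is floating and already displaces its own weight of water, so its melt adds essentially nothing to sea level.
Total added water ≈ 5.292×10^14 m³ over 3.56×10^14 m² → Δh = 1.49 m = 1490 mm.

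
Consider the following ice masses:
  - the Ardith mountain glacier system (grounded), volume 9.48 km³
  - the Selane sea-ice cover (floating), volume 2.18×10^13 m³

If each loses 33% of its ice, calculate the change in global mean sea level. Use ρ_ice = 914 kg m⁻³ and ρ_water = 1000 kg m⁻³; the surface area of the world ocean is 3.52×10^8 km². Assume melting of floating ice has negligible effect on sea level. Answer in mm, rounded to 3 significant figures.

≈ 8.12×10^-3 mm

Ardith: 0.33 × 9.48 km³ × (914/1000) = 2.859 km³ of water.
The Selane sea-ice cover is floating and already displaces its own weight of water, so its melt adds essentially nothing to sea level.
Total added water ≈ 2.859×10^9 m³ over 3.52×10^14 m² → Δh = 8.12×10^-6 m = 8.12×10^-3 mm.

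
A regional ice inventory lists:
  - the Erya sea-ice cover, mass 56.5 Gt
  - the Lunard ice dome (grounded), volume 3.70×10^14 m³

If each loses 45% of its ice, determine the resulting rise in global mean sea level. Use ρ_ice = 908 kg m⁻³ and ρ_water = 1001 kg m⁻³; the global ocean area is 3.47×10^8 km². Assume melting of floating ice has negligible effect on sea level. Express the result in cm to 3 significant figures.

The Erya sea-ice cover is floating and already displaces its own weight of water, so its melt adds essentially nothing to sea level.
Lunard: 0.45 × 3.70×10^14 m³ × (908/1001) = 1.510×10^14 m³ of water.
Total added water ≈ 1.510×10^14 m³ over 3.47×10^14 m² → Δh = 0.435 m = 43.5 cm.

≈ 43.5 cm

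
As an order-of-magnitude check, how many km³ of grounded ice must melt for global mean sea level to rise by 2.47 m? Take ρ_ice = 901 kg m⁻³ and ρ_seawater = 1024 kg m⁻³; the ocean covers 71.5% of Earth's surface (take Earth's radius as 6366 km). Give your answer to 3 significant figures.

Required water volume = Δh × A = 2.47 m × 3.64×10^14 m² = 8.994×10^14 m³ = 8.994×10^5 km³.
Ice volume = water volume × ρ_w/ρ_ice = 8.994×10^5 × 1024/901 = 1.02×10^6 km³.

≈ 1.02×10^6 km³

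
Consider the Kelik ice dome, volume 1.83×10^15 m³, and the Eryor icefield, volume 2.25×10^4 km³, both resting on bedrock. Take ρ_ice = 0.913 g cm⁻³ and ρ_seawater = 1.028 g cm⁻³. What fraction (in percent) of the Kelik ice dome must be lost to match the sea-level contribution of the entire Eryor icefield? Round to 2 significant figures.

Equal sea-level rise means equal mass of meltwater, i.e. equal mass of ice lost.
Ice mass of Eryor: 2.054×10^16 kg; ice mass of Kelik: 1.671×10^18 kg.
Fraction required = 2.054×10^16 / 1.671×10^18 = 0.0123 → 1.2 %.

≈ 1.2 %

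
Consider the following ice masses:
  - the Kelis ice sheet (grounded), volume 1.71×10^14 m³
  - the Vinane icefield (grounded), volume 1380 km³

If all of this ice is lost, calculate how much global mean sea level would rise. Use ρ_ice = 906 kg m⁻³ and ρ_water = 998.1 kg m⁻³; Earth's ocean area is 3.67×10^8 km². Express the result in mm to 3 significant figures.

Kelis: 1.71×10^14 m³ × (906/998.1) = 1.552×10^14 m³ of water.
Vinane: 1380 km³ × (906/998.1) = 1253 km³ of water.
Total added water ≈ 1.565×10^14 m³ over 3.67×10^14 m² → Δh = 0.426 m = 426 mm.

≈ 426 mm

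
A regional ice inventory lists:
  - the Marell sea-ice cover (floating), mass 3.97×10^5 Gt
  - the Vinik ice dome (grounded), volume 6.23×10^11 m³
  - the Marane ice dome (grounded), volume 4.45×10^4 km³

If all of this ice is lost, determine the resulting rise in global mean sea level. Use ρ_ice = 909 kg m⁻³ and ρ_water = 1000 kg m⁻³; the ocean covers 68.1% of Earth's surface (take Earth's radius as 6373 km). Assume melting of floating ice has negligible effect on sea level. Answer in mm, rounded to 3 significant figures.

The Marell sea-ice cover is floating and already displaces its own weight of water, so its melt adds essentially nothing to sea level.
Vinik: 6.23×10^11 m³ × (909/1000) = 5.663×10^11 m³ of water.
Marane: 4.45×10^4 km³ × (909/1000) = 4.045×10^4 km³ of water.
Total added water ≈ 4.102×10^13 m³ over 3.48×10^14 m² → Δh = 0.118 m = 118 mm.

≈ 118 mm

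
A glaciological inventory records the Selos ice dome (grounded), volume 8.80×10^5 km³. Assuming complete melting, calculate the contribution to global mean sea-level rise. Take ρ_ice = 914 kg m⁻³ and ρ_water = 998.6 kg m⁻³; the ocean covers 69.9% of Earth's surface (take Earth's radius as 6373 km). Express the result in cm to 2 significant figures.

≈ 230 cm

Selos: 8.80×10^5 km³ × (914/998.6) = 8.054×10^5 km³ of water.
Spread over 3.57×10^14 m² of ocean, Δh = 8.054×10^14 / 3.57×10^14 = 2.26 m = 230 cm.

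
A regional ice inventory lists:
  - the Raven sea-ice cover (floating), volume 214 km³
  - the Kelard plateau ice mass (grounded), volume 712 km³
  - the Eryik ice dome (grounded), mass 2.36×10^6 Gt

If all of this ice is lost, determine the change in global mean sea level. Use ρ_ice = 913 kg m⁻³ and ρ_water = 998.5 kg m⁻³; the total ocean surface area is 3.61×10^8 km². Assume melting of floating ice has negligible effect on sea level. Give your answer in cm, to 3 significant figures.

≈ 655 cm

The Raven sea-ice cover is floating and already displaces its own weight of water, so its melt adds essentially nothing to sea level.
Kelard: 712 km³ × (913/998.5) = 651.0 km³ of water.
Eryik: 2.36×10^6 Gt = 2.360×10^18 kg; dividing by ρ_w = 998.5 kg m⁻³ gives 2.364×10^15 m³ of water.
Total added water ≈ 2.364×10^15 m³ over 3.61×10^14 m² → Δh = 6.55 m = 655 cm.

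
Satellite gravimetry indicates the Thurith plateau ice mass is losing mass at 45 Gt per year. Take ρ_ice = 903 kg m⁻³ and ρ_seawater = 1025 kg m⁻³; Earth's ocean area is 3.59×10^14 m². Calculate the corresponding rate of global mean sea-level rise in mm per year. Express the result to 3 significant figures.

≈ 0.122 mm/yr

ρ_w = 1025 kg m⁻³. Annual water volume added = 45 Gt / ρ_w = 4.500×10^13 kg / 1025 kg m⁻³ = 4.390×10^10 m³.
Δh per year = 4.390×10^10 / 3.59×10^14 = 1.22×10^-4 m = 0.122 mm.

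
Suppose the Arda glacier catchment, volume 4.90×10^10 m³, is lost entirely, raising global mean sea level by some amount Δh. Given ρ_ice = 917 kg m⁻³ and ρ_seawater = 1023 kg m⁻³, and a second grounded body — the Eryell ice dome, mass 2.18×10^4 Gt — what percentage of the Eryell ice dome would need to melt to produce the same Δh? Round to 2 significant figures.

≈ 0.21 %

Equal sea-level rise means equal mass of meltwater, i.e. equal mass of ice lost.
Ice mass of Arda: 4.493×10^13 kg; ice mass of Eryell: 2.180×10^16 kg.
Fraction required = 4.493×10^13 / 2.180×10^16 = 2.06×10^-3 → 0.21 %.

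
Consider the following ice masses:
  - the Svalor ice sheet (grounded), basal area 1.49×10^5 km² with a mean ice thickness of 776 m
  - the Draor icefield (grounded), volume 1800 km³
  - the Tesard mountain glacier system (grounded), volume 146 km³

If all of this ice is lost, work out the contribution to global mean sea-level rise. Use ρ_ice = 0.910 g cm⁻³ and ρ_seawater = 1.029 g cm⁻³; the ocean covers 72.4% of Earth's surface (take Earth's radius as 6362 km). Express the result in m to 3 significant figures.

Svalor: ice volume = 1.49×10^5 km² × 776 m = 1.156×10^5 km³; 1.156×10^5 × (910/1029) = 1.023×10^5 km³ of water.
Draor: 1800 km³ × (910/1029) = 1592 km³ of water.
Tesard: 146 km³ × (910/1029) = 129.1 km³ of water.
Total added water ≈ 1.040×10^14 m³ over 3.68×10^14 m² → Δh = 0.282 m.

≈ 0.282 m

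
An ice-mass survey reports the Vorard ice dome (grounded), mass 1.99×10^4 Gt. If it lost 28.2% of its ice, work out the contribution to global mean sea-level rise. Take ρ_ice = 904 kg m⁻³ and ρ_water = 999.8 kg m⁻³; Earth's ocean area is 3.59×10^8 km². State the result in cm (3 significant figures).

≈ 1.56 cm

Vorard: 0.282 × 1.99×10^4 Gt = 5.612×10^15 kg; dividing by ρ_w = 999.8 kg m⁻³ gives 5.613×10^12 m³ of water.
Spread over 3.59×10^14 m² of ocean, Δh = 5.613×10^12 / 3.59×10^14 = 0.0156 m = 1.56 cm.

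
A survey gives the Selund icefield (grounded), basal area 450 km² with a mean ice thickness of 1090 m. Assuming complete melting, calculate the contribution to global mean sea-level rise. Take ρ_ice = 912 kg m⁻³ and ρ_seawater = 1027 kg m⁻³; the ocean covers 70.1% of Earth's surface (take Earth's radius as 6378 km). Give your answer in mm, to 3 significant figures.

Selund: ice volume = 450 km² × 1090 m = 490.5 km³; 490.5 × (912/1027) = 435.6 km³ of water.
Spread over 3.58×10^14 m² of ocean, Δh = 4.356×10^11 / 3.58×10^14 = 1.22×10^-3 m = 1.22 mm.

≈ 1.22 mm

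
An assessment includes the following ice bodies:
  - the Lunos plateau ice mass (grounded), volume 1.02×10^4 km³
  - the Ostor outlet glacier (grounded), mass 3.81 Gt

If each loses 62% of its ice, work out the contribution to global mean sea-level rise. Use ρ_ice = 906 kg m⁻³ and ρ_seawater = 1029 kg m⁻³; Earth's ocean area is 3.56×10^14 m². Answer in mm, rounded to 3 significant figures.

Lunos: 0.62 × 1.02×10^4 km³ × (906/1029) = 5568 km³ of water.
Ostor: 0.62 × 3.81 Gt = 2.362×10^12 kg; dividing by ρ_w = 1029 kg m⁻³ gives 2.296×10^9 m³ of water.
Total added water ≈ 5.570×10^12 m³ over 3.56×10^14 m² → Δh = 0.0156 m = 15.6 mm.

≈ 15.6 mm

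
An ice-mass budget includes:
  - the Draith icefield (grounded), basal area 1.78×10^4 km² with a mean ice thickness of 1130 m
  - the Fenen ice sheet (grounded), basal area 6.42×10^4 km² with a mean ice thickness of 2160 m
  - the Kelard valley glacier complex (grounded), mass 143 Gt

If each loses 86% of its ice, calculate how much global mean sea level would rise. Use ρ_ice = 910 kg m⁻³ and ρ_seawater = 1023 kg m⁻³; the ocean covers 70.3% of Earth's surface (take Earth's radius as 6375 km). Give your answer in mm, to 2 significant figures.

≈ 340 mm

Draith: ice volume = 1.78×10^4 km² × 1130 m = 2.011×10^4 km³; 0.86 × 2.011×10^4 × (910/1023) = 1.539×10^4 km³ of water.
Fenen: ice volume = 6.42×10^4 km² × 2160 m = 1.387×10^5 km³; 0.86 × 1.387×10^5 × (910/1023) = 1.061×10^5 km³ of water.
Kelard: 0.86 × 143 Gt = 1.230×10^14 kg; dividing by ρ_w = 1023 kg m⁻³ gives 1.202×10^11 m³ of water.
Total added water ≈ 1.216×10^14 m³ over 3.59×10^14 m² → Δh = 0.339 m = 340 mm.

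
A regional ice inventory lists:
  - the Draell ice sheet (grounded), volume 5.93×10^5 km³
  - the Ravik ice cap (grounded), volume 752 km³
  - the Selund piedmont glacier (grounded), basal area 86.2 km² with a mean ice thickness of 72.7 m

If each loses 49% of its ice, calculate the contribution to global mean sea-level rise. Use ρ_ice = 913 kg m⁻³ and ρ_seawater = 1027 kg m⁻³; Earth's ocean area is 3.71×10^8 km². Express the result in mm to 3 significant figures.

≈ 697 mm

Draell: 0.49 × 5.93×10^5 km³ × (913/1027) = 2.583×10^5 km³ of water.
Ravik: 0.49 × 752 km³ × (913/1027) = 327.6 km³ of water.
Selund: ice volume = 86.2 km² × 72.7 m = 6.267 km³; 0.49 × 6.267 × (913/1027) = 2.730 km³ of water.
Total added water ≈ 2.586×10^14 m³ over 3.71×10^14 m² → Δh = 0.697 m = 697 mm.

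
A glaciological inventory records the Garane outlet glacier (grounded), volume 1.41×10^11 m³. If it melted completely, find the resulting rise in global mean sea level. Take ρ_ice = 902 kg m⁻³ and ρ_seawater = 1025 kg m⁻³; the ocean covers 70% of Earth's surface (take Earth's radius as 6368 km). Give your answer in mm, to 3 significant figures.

Garane: 1.41×10^11 m³ × (902/1025) = 1.241×10^11 m³ of water.
Spread over 3.57×10^14 m² of ocean, Δh = 1.241×10^11 / 3.57×10^14 = 3.48×10^-4 m = 0.348 mm.

≈ 0.348 mm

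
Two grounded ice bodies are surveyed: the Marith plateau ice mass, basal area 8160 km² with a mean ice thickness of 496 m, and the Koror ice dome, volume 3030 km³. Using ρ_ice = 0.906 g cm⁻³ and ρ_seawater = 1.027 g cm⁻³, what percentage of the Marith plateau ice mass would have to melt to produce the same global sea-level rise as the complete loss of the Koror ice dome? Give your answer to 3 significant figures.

≈ 74.9 %

Equal sea-level rise means equal mass of meltwater, i.e. equal mass of ice lost.
Ice mass of Koror: 2.745×10^15 kg; ice mass of Marith: 3.667×10^15 kg.
Fraction required = 2.745×10^15 / 3.667×10^15 = 0.749 → 74.9 %.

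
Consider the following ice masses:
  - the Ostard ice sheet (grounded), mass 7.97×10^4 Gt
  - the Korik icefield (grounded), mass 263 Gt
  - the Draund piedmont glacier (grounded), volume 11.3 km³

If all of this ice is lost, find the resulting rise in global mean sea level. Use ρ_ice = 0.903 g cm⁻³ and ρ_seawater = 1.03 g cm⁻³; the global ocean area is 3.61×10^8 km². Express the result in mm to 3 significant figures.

Ostard: 7.97×10^4 Gt = 7.970×10^16 kg; dividing by ρ_w = 1.03 g cm⁻³ = 1030 kg m⁻³ gives 7.738×10^13 m³ of water.
Korik: 263 Gt = 2.630×10^14 kg; dividing by ρ_w = 1030 kg m⁻³ gives 2.553×10^11 m³ of water.
Draund: 11.3 km³ × (903/1030) = 9.907 km³ of water.
Total added water ≈ 7.764×10^13 m³ over 3.61×10^14 m² → Δh = 0.215 m = 215 mm.

≈ 215 mm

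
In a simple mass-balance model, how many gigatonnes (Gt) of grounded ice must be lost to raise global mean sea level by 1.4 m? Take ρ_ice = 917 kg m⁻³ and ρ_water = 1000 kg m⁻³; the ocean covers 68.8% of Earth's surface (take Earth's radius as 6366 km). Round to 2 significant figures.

≈ 4.9×10^5 Gt

Required water volume = Δh × A = 1.4 m × 3.50×10^14 m² = 4.905×10^14 m³.
ρ_w = 1000 kg m⁻³, so the mass of water = 4.905×10^14 m³ × 1000 kg m⁻³ = 4.905×10^17 kg = 4.9×10^5 Gt (and the same mass of ice, by conservation).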